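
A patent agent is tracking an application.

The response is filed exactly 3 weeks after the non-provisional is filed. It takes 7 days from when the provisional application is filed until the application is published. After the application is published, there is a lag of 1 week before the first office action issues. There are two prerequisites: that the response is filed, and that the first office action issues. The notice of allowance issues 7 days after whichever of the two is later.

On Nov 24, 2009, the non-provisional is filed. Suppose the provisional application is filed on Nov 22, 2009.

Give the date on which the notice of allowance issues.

Dec 22, 2009

The non-provisional is filed: Nov 24, 2009.
The response is filed: Nov 24, 2009 + 3 weeks = Dec 15, 2009.
The provisional application is filed: Nov 22, 2009.
The application is published: Nov 22, 2009 + 7 days = Nov 29, 2009.
The first office action issues: Nov 29, 2009 + 1 week = Dec 6, 2009.
Both prerequisites met — the response is filed (Dec 15, 2009), the first office action issues (Dec 6, 2009); the later is Dec 15, 2009.
The notice of allowance issues: Dec 15, 2009 + 7 days = Dec 22, 2009.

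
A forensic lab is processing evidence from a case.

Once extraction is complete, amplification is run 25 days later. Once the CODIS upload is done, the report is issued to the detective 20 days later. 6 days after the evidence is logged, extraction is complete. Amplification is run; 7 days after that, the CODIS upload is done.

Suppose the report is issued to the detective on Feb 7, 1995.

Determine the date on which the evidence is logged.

The report is issued to the detective: Feb 7, 1995.
The CODIS upload is done: Feb 7, 1995 − 20 days = Jan 18, 1995.
Amplification is run: Jan 18, 1995 − 7 days = Jan 11, 1995.
Extraction is complete: Jan 11, 1995 − 25 days = Dec 17, 1994.
The evidence is logged: Dec 17, 1994 − 6 days = Dec 11, 1994.

Dec 11, 1994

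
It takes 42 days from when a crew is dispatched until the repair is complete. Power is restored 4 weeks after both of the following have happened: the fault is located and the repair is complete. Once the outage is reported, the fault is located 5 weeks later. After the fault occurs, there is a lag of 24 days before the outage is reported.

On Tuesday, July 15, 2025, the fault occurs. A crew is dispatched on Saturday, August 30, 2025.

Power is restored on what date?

The fault occurs: Jul 15, 2025.
The outage is reported: Jul 15, 2025 + 24 days = Aug 8, 2025.
The fault is located: Aug 8, 2025 + 5 weeks = Sep 12, 2025.
A crew is dispatched: Aug 30, 2025.
The repair is complete: Aug 30, 2025 + 42 days = Oct 11, 2025.
Both prerequisites met — the fault is located (Sep 12, 2025), the repair is complete (Oct 11, 2025); the later is Oct 11, 2025.
Power is restored: Oct 11, 2025 + 4 weeks = Nov 8, 2025.

Saturday, November 8, 2025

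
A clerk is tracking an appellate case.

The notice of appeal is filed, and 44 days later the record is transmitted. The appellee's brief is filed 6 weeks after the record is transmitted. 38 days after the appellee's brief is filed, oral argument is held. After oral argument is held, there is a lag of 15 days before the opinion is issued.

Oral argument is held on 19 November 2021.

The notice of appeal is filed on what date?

18 July 2021

Oral argument is held: Nov 19, 2021.
The appellee's brief is filed: Nov 19, 2021 − 38 days = Oct 12, 2021.
The record is transmitted: Oct 12, 2021 − 6 weeks = Aug 31, 2021.
The notice of appeal is filed: Aug 31, 2021 − 44 days = Jul 18, 2021.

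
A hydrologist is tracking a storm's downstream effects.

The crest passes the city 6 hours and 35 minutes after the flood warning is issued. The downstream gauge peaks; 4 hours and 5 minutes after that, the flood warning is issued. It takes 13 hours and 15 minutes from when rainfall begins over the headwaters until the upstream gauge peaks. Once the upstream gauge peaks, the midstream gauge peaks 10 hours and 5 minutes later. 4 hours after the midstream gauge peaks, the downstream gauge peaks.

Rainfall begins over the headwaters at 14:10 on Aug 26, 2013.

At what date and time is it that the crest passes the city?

Rainfall begins over the headwaters: 14:10 Aug 26, 2013.
The upstream gauge peaks: 14:10 Aug 26, 2013 + 13h15m = 03:25 Aug 27, 2013.
The midstream gauge peaks: 03:25 Aug 27, 2013 + 10h05m = 13:30 Aug 27, 2013.
The downstream gauge peaks: 13:30 Aug 27, 2013 + 4h = 17:30 Aug 27, 2013.
The flood warning is issued: 17:30 Aug 27, 2013 + 4h05m = 21:35 Aug 27, 2013.
The crest passes the city: 21:35 Aug 27, 2013 + 6h35m = 04:10 Aug 28, 2013.

04:10 on Aug 28, 2013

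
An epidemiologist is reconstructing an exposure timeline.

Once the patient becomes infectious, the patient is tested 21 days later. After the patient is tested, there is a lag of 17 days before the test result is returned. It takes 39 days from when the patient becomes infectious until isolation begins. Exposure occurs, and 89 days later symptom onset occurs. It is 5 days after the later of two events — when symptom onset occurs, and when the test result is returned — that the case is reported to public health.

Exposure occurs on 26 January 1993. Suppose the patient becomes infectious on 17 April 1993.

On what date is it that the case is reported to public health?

30 May 1993

Exposure occurs: Jan 26, 1993.
Symptom onset occurs: Jan 26, 1993 + 89 days = Apr 25, 1993.
The patient becomes infectious: Apr 17, 1993.
The patient is tested: Apr 17, 1993 + 21 days = May 8, 1993.
The test result is returned: May 8, 1993 + 17 days = May 25, 1993.
Both prerequisites met — symptom onset occurs (Apr 25, 1993), the test result is returned (May 25, 1993); the later is May 25, 1993.
The case is reported to public health: May 25, 1993 + 5 days = May 30, 1993.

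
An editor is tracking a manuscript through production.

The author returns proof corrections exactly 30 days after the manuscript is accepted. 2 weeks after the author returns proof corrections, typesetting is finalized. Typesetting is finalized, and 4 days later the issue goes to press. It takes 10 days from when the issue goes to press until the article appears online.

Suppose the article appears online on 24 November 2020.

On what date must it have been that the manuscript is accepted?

27 September 2020

The article appears online: Nov 24, 2020.
The issue goes to press: Nov 24, 2020 − 10 days = Nov 14, 2020.
Typesetting is finalized: Nov 14, 2020 − 4 days = Nov 10, 2020.
The author returns proof corrections: Nov 10, 2020 − 2 weeks = Oct 27, 2020.
The manuscript is accepted: Oct 27, 2020 − 30 days = Sep 27, 2020.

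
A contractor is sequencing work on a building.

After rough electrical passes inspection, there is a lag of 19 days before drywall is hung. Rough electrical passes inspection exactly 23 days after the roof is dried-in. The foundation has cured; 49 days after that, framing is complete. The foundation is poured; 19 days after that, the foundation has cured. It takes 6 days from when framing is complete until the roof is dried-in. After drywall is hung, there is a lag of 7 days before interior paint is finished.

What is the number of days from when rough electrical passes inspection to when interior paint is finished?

26 days

Causal path: rough electrical passes inspection → drywall is hung → interior paint is finished.
Total delay along the path: 19 + 7 = 26 days.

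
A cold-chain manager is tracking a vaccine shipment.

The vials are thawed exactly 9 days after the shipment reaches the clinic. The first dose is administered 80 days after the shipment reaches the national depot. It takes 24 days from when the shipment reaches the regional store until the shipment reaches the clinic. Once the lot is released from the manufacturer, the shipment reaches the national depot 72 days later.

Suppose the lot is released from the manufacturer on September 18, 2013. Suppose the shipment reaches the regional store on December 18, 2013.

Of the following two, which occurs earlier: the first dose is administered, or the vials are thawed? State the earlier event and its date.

The lot is released from the manufacturer: Sep 18, 2013.
The shipment reaches the national depot: Sep 18, 2013 + 72 days = Nov 29, 2013.
The first dose is administered: Nov 29, 2013 + 80 days = Feb 17, 2014.
The shipment reaches the regional store: Dec 18, 2013.
The shipment reaches the clinic: Dec 18, 2013 + 24 days = Jan 11, 2014.
The vials are thawed: Jan 11, 2014 + 9 days = Jan 20, 2014.
Comparing: the first dose is administered on Feb 17, 2014 vs the vials are thawed on Jan 20, 2014. Earlier: the vials are thawed.

The vials are thawed — January 20, 2014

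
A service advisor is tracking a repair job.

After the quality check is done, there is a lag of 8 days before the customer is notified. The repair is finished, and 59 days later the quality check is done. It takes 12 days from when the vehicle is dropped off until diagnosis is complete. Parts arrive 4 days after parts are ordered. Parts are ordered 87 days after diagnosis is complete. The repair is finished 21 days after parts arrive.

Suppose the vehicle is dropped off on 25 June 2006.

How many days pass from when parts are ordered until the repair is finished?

Causal path: parts are ordered → parts arrive → the repair is finished.
Total delay along the path: 4 + 21 = 25 days.

25 days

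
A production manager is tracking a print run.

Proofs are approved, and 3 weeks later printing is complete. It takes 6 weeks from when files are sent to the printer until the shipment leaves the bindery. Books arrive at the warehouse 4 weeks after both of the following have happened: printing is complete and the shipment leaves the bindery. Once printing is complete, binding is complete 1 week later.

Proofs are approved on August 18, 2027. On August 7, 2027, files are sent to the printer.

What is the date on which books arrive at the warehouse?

Proofs are approved: Aug 18, 2027.
Printing is complete: Aug 18, 2027 + 3 weeks = Sep 8, 2027.
Files are sent to the printer: Aug 7, 2027.
The shipment leaves the bindery: Aug 7, 2027 + 6 weeks = Sep 18, 2027.
Both prerequisites met — printing is complete (Sep 8, 2027), the shipment leaves the bindery (Sep 18, 2027); the later is Sep 18, 2027.
Books arrive at the warehouse: Sep 18, 2027 + 4 weeks = Oct 16, 2027.

October 16, 2027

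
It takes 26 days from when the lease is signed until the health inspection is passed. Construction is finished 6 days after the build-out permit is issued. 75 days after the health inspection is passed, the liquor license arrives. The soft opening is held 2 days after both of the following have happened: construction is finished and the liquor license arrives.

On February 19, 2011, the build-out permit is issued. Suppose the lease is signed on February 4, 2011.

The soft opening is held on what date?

The build-out permit is issued: Feb 19, 2011.
Construction is finished: Feb 19, 2011 + 6 days = Feb 25, 2011.
The lease is signed: Feb 4, 2011.
The health inspection is passed: Feb 4, 2011 + 26 days = Mar 2, 2011.
The liquor license arrives: Mar 2, 2011 + 75 days = May 16, 2011.
Both prerequisites met — construction is finished (Feb 25, 2011), the liquor license arrives (May 16, 2011); the later is May 16, 2011.
The soft opening is held: May 16, 2011 + 2 days = May 18, 2011.

May 18, 2011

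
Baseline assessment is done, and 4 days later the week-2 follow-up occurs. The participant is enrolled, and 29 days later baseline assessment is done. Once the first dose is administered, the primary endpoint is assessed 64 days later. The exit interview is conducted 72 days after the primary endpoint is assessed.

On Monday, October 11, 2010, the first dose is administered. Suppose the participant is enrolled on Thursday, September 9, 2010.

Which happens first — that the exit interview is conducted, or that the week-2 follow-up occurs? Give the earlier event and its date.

The week-2 follow-up occurs — Tuesday, October 12, 2010

The first dose is administered: Oct 11, 2010.
The primary endpoint is assessed: Oct 11, 2010 + 64 days = Dec 14, 2010.
The exit interview is conducted: Dec 14, 2010 + 72 days = Feb 24, 2011.
The participant is enrolled: Sep 9, 2010.
Baseline assessment is done: Sep 9, 2010 + 29 days = Oct 8, 2010.
The week-2 follow-up occurs: Oct 8, 2010 + 4 days = Oct 12, 2010.
Comparing: the exit interview is conducted on Feb 24, 2011 vs the week-2 follow-up occurs on Oct 12, 2010. Earlier: the week-2 follow-up occurs.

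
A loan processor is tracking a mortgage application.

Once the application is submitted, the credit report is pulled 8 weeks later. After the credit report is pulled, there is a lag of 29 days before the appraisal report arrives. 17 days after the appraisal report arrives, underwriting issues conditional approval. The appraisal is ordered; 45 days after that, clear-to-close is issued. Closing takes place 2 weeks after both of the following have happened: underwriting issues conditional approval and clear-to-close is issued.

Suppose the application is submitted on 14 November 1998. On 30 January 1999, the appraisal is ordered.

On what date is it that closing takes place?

30 March 1999

The application is submitted: Nov 14, 1998.
The credit report is pulled: Nov 14, 1998 + 8 weeks = Jan 9, 1999.
The appraisal report arrives: Jan 9, 1999 + 29 days = Feb 7, 1999.
Underwriting issues conditional approval: Feb 7, 1999 + 17 days = Feb 24, 1999.
The appraisal is ordered: Jan 30, 1999.
Clear-to-close is issued: Jan 30, 1999 + 45 days = Mar 16, 1999.
Both prerequisites met — underwriting issues conditional approval (Feb 24, 1999), clear-to-close is issued (Mar 16, 1999); the later is Mar 16, 1999.
Closing takes place: Mar 16, 1999 + 2 weeks = Mar 30, 1999.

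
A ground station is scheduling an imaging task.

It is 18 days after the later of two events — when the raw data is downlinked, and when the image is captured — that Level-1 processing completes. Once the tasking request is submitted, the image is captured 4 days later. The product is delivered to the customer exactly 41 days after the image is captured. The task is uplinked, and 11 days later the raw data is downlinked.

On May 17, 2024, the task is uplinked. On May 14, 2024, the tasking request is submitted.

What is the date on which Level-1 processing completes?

The task is uplinked: May 17, 2024.
The raw data is downlinked: May 17, 2024 + 11 days = May 28, 2024.
The tasking request is submitted: May 14, 2024.
The image is captured: May 14, 2024 + 4 days = May 18, 2024.
Both prerequisites met — the raw data is downlinked (May 28, 2024), the image is captured (May 18, 2024); the later is May 28, 2024.
Level-1 processing completes: May 28, 2024 + 18 days = Jun 15, 2024.

Jun 15, 2024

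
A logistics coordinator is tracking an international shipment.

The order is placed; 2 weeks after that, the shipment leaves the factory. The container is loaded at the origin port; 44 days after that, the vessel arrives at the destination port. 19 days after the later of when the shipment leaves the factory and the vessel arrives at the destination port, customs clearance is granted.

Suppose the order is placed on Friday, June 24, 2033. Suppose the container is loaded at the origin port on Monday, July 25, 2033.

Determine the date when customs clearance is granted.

The order is placed: Jun 24, 2033.
The shipment leaves the factory: Jun 24, 2033 + 2 weeks = Jul 8, 2033.
The container is loaded at the origin port: Jul 25, 2033.
The vessel arrives at the destination port: Jul 25, 2033 + 44 days = Sep 7, 2033.
Both prerequisites met — the shipment leaves the factory (Jul 8, 2033), the vessel arrives at the destination port (Sep 7, 2033); the later is Sep 7, 2033.
Customs clearance is granted: Sep 7, 2033 + 19 days = Sep 26, 2033.

Monday, September 26, 2033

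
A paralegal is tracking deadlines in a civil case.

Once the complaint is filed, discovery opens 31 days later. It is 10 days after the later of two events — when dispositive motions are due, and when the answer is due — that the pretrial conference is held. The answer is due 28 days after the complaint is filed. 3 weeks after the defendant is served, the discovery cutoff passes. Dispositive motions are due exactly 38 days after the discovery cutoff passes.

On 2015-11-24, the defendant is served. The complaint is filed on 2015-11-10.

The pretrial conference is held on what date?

2016-02-01

The defendant is served: Nov 24, 2015.
The discovery cutoff passes: Nov 24, 2015 + 3 weeks = Dec 15, 2015.
Dispositive motions are due: Dec 15, 2015 + 38 days = Jan 22, 2016.
The complaint is filed: Nov 10, 2015.
The answer is due: Nov 10, 2015 + 28 days = Dec 8, 2015.
Both prerequisites met — dispositive motions are due (Jan 22, 2016), the answer is due (Dec 8, 2015); the later is Jan 22, 2016.
The pretrial conference is held: Jan 22, 2016 + 10 days = Feb 1, 2016.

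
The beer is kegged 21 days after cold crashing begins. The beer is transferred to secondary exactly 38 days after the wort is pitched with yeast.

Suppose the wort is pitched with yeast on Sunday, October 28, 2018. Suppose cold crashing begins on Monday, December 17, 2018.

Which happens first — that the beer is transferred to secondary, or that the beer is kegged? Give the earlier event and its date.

The wort is pitched with yeast: Oct 28, 2018.
The beer is transferred to secondary: Oct 28, 2018 + 38 days = Dec 5, 2018.
Cold crashing begins: Dec 17, 2018.
The beer is kegged: Dec 17, 2018 + 21 days = Jan 7, 2019.
Comparing: the beer is transferred to secondary on Dec 5, 2018 vs the beer is kegged on Jan 7, 2019. Earlier: the beer is transferred to secondary.

The beer is transferred to secondary — Wednesday, December 5, 2018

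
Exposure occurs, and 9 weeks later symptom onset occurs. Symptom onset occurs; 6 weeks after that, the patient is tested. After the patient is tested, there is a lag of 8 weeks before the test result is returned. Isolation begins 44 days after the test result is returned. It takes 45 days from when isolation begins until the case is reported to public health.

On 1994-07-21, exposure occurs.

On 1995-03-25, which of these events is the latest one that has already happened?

Isolation begins

Exposure occurs: Jul 21, 1994.
Symptom onset occurs: Jul 21, 1994 + 9 weeks = Sep 22, 1994.
The patient is tested: Sep 22, 1994 + 6 weeks = Nov 3, 1994.
The test result is returned: Nov 3, 1994 + 8 weeks = Dec 29, 1994.
Isolation begins: Dec 29, 1994 + 44 days = Feb 11, 1995.
The case is reported to public health: Feb 11, 1995 + 45 days = Mar 28, 1995.
Mar 25, 1995 falls between when isolation begins (Feb 11, 1995) and when the case is reported to public health (Mar 28, 1995).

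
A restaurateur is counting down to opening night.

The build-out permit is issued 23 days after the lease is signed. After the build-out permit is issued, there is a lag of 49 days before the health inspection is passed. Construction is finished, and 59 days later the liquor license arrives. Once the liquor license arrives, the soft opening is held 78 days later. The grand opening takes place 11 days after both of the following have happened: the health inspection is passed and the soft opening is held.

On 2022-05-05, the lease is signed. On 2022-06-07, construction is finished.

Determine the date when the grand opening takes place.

The lease is signed: May 5, 2022.
The build-out permit is issued: May 5, 2022 + 23 days = May 28, 2022.
The health inspection is passed: May 28, 2022 + 49 days = Jul 16, 2022.
Construction is finished: Jun 7, 2022.
The liquor license arrives: Jun 7, 2022 + 59 days = Aug 5, 2022.
The soft opening is held: Aug 5, 2022 + 78 days = Oct 22, 2022.
Both prerequisites met — the health inspection is passed (Jul 16, 2022), the soft opening is held (Oct 22, 2022); the later is Oct 22, 2022.
The grand opening takes place: Oct 22, 2022 + 11 days = Nov 2, 2022.

2022-11-02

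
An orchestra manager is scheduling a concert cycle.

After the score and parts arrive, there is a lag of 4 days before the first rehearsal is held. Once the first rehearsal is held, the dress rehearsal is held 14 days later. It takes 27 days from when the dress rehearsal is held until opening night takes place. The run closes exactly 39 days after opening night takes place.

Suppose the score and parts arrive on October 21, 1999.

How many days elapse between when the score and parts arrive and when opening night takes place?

Causal path: the score and parts arrive → the first rehearsal is held → the dress rehearsal is held → opening night takes place.
Total delay along the path: 4 + 14 + 27 = 45 days.

45 days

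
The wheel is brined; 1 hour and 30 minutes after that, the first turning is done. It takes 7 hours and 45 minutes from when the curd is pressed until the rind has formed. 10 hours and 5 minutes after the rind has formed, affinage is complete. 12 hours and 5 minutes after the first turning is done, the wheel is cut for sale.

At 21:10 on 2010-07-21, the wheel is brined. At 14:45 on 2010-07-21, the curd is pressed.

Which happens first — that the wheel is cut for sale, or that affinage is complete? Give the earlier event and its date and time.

The wheel is brined: 21:10 Jul 21, 2010.
The first turning is done: 21:10 Jul 21, 2010 + 1h30m = 22:40 Jul 21, 2010.
The wheel is cut for sale: 22:40 Jul 21, 2010 + 12h05m = 10:45 Jul 22, 2010.
The curd is pressed: 14:45 Jul 21, 2010.
The rind has formed: 14:45 Jul 21, 2010 + 7h45m = 22:30 Jul 21, 2010.
Affinage is complete: 22:30 Jul 21, 2010 + 10h05m = 08:35 Jul 22, 2010.
Comparing: the wheel is cut for sale at 10:45 Jul 22, 2010 vs affinage is complete at 08:35 Jul 22, 2010. Earlier: affinage is complete.

Affinage is complete — 08:35 on 2010-07-22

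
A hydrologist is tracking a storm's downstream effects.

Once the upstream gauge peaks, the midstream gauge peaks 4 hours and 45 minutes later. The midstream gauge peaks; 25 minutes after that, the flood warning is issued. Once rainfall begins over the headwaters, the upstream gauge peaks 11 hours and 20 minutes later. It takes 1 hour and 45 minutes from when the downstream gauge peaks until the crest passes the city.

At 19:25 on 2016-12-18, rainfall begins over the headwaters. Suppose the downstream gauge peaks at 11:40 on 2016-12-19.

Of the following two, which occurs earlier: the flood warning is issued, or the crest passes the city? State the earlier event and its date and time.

The flood warning is issued — 11:55 on 2016-12-19

Rainfall begins over the headwaters: 19:25 Dec 18, 2016.
The upstream gauge peaks: 19:25 Dec 18, 2016 + 11h20m = 06:45 Dec 19, 2016.
The midstream gauge peaks: 06:45 Dec 19, 2016 + 4h45m = 11:30 Dec 19, 2016.
The flood warning is issued: 11:30 Dec 19, 2016 + 25m = 11:55 Dec 19, 2016.
The downstream gauge peaks: 11:40 Dec 19, 2016.
The crest passes the city: 11:40 Dec 19, 2016 + 1h45m = 13:25 Dec 19, 2016.
Comparing: the flood warning is issued at 11:55 Dec 19, 2016 vs the crest passes the city at 13:25 Dec 19, 2016. Earlier: the flood warning is issued.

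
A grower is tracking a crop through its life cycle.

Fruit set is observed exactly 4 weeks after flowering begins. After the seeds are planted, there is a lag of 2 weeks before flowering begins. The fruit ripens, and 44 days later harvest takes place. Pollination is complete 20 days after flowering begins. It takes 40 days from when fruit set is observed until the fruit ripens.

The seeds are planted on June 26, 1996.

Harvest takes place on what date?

The seeds are planted: Jun 26, 1996.
Flowering begins: Jun 26, 1996 + 2 weeks = Jul 10, 1996.
Fruit set is observed: Jul 10, 1996 + 4 weeks = Aug 7, 1996.
The fruit ripens: Aug 7, 1996 + 40 days = Sep 16, 1996.
Harvest takes place: Sep 16, 1996 + 44 days = Oct 30, 1996.

October 30, 1996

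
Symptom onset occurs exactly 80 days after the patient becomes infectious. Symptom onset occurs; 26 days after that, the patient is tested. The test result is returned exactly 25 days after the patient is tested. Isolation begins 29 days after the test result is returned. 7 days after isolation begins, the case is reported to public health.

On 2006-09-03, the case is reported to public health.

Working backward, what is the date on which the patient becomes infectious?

2006-03-20

The case is reported to public health: Sep 3, 2006.
Isolation begins: Sep 3, 2006 − 7 days = Aug 27, 2006.
The test result is returned: Aug 27, 2006 − 29 days = Jul 29, 2006.
The patient is tested: Jul 29, 2006 − 25 days = Jul 4, 2006.
Symptom onset occurs: Jul 4, 2006 − 26 days = Jun 8, 2006.
The patient becomes infectious: Jun 8, 2006 − 80 days = Mar 20, 2006.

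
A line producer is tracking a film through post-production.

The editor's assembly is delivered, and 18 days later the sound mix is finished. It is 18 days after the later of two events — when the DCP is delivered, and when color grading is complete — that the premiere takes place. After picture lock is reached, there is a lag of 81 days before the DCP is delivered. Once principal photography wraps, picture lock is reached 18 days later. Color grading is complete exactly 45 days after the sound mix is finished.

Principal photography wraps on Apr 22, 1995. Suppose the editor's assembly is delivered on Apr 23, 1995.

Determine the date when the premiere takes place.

Aug 17, 1995

Principal photography wraps: Apr 22, 1995.
Picture lock is reached: Apr 22, 1995 + 18 days = May 10, 1995.
The DCP is delivered: May 10, 1995 + 81 days = Jul 30, 1995.
The editor's assembly is delivered: Apr 23, 1995.
The sound mix is finished: Apr 23, 1995 + 18 days = May 11, 1995.
Color grading is complete: May 11, 1995 + 45 days = Jun 25, 1995.
Both prerequisites met — the DCP is delivered (Jul 30, 1995), color grading is complete (Jun 25, 1995); the later is Jul 30, 1995.
The premiere takes place: Jul 30, 1995 + 18 days = Aug 17, 1995.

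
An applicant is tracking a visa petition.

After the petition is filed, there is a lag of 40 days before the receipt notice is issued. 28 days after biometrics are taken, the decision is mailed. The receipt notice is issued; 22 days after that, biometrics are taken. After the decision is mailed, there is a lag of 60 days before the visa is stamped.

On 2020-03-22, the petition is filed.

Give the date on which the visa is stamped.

The petition is filed: Mar 22, 2020.
The receipt notice is issued: Mar 22, 2020 + 40 days = May 1, 2020.
Biometrics are taken: May 1, 2020 + 22 days = May 23, 2020.
The decision is mailed: May 23, 2020 + 28 days = Jun 20, 2020.
The visa is stamped: Jun 20, 2020 + 60 days = Aug 19, 2020.

2020-08-19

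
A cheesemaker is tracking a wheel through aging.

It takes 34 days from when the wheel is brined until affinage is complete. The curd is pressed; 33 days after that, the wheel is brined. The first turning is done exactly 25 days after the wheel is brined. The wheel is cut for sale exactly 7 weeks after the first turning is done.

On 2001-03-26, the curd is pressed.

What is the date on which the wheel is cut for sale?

2001-07-11

The curd is pressed: Mar 26, 2001.
The wheel is brined: Mar 26, 2001 + 33 days = Apr 28, 2001.
The first turning is done: Apr 28, 2001 + 25 days = May 23, 2001.
The wheel is cut for sale: May 23, 2001 + 7 weeks = Jul 11, 2001.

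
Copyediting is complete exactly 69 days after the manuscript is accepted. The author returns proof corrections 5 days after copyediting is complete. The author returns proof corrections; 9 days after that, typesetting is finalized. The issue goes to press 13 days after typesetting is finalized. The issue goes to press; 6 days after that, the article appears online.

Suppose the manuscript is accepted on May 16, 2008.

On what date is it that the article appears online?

The manuscript is accepted: May 16, 2008.
Copyediting is complete: May 16, 2008 + 69 days = Jul 24, 2008.
The author returns proof corrections: Jul 24, 2008 + 5 days = Jul 29, 2008.
Typesetting is finalized: Jul 29, 2008 + 9 days = Aug 7, 2008.
The issue goes to press: Aug 7, 2008 + 13 days = Aug 20, 2008.
The article appears online: Aug 20, 2008 + 6 days = Aug 26, 2008.

August 26, 2008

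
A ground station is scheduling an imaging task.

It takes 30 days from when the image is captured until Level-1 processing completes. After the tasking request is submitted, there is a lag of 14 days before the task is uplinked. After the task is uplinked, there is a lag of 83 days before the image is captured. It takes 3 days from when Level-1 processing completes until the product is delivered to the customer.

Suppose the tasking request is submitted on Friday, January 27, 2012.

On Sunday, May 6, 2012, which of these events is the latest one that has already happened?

The image is captured

The tasking request is submitted: Jan 27, 2012.
The task is uplinked: Jan 27, 2012 + 14 days = Feb 10, 2012.
The image is captured: Feb 10, 2012 + 83 days = May 3, 2012.
Level-1 processing completes: May 3, 2012 + 30 days = Jun 2, 2012.
The product is delivered to the customer: Jun 2, 2012 + 3 days = Jun 5, 2012.
May 6, 2012 falls between when the image is captured (May 3, 2012) and when Level-1 processing completes (Jun 2, 2012).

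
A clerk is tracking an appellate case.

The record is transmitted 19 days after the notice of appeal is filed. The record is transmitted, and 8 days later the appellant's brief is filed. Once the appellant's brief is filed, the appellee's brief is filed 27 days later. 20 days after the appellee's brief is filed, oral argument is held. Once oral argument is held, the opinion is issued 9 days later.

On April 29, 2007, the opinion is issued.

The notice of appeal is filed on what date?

February 5, 2007

The opinion is issued: Apr 29, 2007.
Oral argument is held: Apr 29, 2007 − 9 days = Apr 20, 2007.
The appellee's brief is filed: Apr 20, 2007 − 20 days = Mar 31, 2007.
The appellant's brief is filed: Mar 31, 2007 − 27 days = Mar 4, 2007.
The record is transmitted: Mar 4, 2007 − 8 days = Feb 24, 2007.
The notice of appeal is filed: Feb 24, 2007 − 19 days = Feb 5, 2007.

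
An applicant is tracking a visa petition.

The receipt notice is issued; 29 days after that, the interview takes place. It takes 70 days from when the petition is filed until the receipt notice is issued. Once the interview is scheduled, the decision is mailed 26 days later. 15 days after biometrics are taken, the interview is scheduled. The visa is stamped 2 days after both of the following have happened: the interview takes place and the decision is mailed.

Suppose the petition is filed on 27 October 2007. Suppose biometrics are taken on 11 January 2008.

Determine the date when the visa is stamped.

23 February 2008

The petition is filed: Oct 27, 2007.
The receipt notice is issued: Oct 27, 2007 + 70 days = Jan 5, 2008.
The interview takes place: Jan 5, 2008 + 29 days = Feb 3, 2008.
Biometrics are taken: Jan 11, 2008.
The interview is scheduled: Jan 11, 2008 + 15 days = Jan 26, 2008.
The decision is mailed: Jan 26, 2008 + 26 days = Feb 21, 2008.
Both prerequisites met — the interview takes place (Feb 3, 2008), the decision is mailed (Feb 21, 2008); the later is Feb 21, 2008.
The visa is stamped: Feb 21, 2008 + 2 days = Feb 23, 2008.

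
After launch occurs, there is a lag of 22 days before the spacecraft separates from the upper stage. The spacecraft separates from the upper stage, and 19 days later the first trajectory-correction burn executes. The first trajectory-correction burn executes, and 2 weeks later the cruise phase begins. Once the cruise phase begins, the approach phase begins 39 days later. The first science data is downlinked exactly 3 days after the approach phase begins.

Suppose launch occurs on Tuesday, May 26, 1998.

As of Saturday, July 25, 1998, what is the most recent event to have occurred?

Launch occurs: May 26, 1998.
The spacecraft separates from the upper stage: May 26, 1998 + 22 days = Jun 17, 1998.
The first trajectory-correction burn executes: Jun 17, 1998 + 19 days = Jul 6, 1998.
The cruise phase begins: Jul 6, 1998 + 2 weeks = Jul 20, 1998.
The approach phase begins: Jul 20, 1998 + 39 days = Aug 28, 1998.
The first science data is downlinked: Aug 28, 1998 + 3 days = Aug 31, 1998.
Jul 25, 1998 falls between when the cruise phase begins (Jul 20, 1998) and when the approach phase begins (Aug 28, 1998).

The cruise phase begins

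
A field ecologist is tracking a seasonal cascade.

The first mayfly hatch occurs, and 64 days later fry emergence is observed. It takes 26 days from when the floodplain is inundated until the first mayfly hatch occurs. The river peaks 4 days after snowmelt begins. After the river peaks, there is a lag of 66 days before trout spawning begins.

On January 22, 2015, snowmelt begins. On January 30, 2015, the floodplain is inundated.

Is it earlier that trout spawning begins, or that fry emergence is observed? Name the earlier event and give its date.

Trout spawning begins — April 2, 2015

Snowmelt begins: Jan 22, 2015.
The river peaks: Jan 22, 2015 + 4 days = Jan 26, 2015.
Trout spawning begins: Jan 26, 2015 + 66 days = Apr 2, 2015.
The floodplain is inundated: Jan 30, 2015.
The first mayfly hatch occurs: Jan 30, 2015 + 26 days = Feb 25, 2015.
Fry emergence is observed: Feb 25, 2015 + 64 days = Apr 30, 2015.
Comparing: trout spawning begins on Apr 2, 2015 vs fry emergence is observed on Apr 30, 2015. Earlier: trout spawning begins.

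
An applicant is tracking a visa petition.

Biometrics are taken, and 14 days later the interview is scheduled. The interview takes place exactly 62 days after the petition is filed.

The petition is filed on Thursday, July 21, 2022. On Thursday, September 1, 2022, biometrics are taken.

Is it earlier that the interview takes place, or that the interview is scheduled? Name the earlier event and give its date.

The petition is filed: Jul 21, 2022.
The interview takes place: Jul 21, 2022 + 62 days = Sep 21, 2022.
Biometrics are taken: Sep 1, 2022.
The interview is scheduled: Sep 1, 2022 + 14 days = Sep 15, 2022.
Comparing: the interview takes place on Sep 21, 2022 vs the interview is scheduled on Sep 15, 2022. Earlier: the interview is scheduled.

The interview is scheduled — Thursday, September 15, 2022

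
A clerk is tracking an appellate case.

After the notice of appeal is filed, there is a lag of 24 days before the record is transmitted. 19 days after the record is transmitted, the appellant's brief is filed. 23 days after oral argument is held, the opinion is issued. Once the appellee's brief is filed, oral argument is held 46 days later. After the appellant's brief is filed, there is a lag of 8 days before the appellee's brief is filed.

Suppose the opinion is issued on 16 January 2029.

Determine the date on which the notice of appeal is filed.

The opinion is issued: Jan 16, 2029.
Oral argument is held: Jan 16, 2029 − 23 days = Dec 24, 2028.
The appellee's brief is filed: Dec 24, 2028 − 46 days = Nov 8, 2028.
The appellant's brief is filed: Nov 8, 2028 − 8 days = Oct 31, 2028.
The record is transmitted: Oct 31, 2028 − 19 days = Oct 12, 2028.
The notice of appeal is filed: Oct 12, 2028 − 24 days = Sep 18, 2028.

18 September 2028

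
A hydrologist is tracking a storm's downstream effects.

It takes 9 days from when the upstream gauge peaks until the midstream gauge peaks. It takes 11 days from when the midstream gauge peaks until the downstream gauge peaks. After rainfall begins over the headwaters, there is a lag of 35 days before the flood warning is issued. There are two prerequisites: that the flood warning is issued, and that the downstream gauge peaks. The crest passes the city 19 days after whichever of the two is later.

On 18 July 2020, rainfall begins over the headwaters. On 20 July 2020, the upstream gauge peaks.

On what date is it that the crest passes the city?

Rainfall begins over the headwaters: Jul 18, 2020.
The flood warning is issued: Jul 18, 2020 + 35 days = Aug 22, 2020.
The upstream gauge peaks: Jul 20, 2020.
The midstream gauge peaks: Jul 20, 2020 + 9 days = Jul 29, 2020.
The downstream gauge peaks: Jul 29, 2020 + 11 days = Aug 9, 2020.
Both prerequisites met — the flood warning is issued (Aug 22, 2020), the downstream gauge peaks (Aug 9, 2020); the later is Aug 22, 2020.
The crest passes the city: Aug 22, 2020 + 19 days = Sep 10, 2020.

10 September 2020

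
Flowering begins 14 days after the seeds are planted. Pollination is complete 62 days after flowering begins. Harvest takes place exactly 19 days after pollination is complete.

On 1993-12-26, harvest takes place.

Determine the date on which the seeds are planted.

Harvest takes place: Dec 26, 1993.
Pollination is complete: Dec 26, 1993 − 19 days = Dec 7, 1993.
Flowering begins: Dec 7, 1993 − 62 days = Oct 6, 1993.
The seeds are planted: Oct 6, 1993 − 14 days = Sep 22, 1993.

1993-09-22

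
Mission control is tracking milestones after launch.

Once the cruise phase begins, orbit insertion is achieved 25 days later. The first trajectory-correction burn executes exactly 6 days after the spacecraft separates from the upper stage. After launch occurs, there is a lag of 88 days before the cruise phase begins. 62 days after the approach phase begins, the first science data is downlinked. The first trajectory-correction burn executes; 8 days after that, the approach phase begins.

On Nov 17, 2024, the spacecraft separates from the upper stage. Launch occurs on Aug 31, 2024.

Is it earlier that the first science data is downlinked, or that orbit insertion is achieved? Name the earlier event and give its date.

The spacecraft separates from the upper stage: Nov 17, 2024.
The first trajectory-correction burn executes: Nov 17, 2024 + 6 days = Nov 23, 2024.
The approach phase begins: Nov 23, 2024 + 8 days = Dec 1, 2024.
The first science data is downlinked: Dec 1, 2024 + 62 days = Feb 1, 2025.
Launch occurs: Aug 31, 2024.
The cruise phase begins: Aug 31, 2024 + 88 days = Nov 27, 2024.
Orbit insertion is achieved: Nov 27, 2024 + 25 days = Dec 22, 2024.
Comparing: the first science data is downlinked on Feb 1, 2025 vs orbit insertion is achieved on Dec 22, 2024. Earlier: orbit insertion is achieved.

Orbit insertion is achieved — Dec 22, 2024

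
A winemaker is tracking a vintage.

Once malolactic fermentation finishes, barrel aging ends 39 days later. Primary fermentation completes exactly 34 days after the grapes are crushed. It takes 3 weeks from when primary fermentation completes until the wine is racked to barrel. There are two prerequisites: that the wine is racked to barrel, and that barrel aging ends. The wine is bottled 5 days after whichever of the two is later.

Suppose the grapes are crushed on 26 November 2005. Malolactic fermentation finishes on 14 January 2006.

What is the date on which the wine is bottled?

The grapes are crushed: Nov 26, 2005.
Primary fermentation completes: Nov 26, 2005 + 34 days = Dec 30, 2005.
The wine is racked to barrel: Dec 30, 2005 + 3 weeks = Jan 20, 2006.
Malolactic fermentation finishes: Jan 14, 2006.
Barrel aging ends: Jan 14, 2006 + 39 days = Feb 22, 2006.
Both prerequisites met — the wine is racked to barrel (Jan 20, 2006), barrel aging ends (Feb 22, 2006); the later is Feb 22, 2006.
The wine is bottled: Feb 22, 2006 + 5 days = Feb 27, 2006.

27 February 2006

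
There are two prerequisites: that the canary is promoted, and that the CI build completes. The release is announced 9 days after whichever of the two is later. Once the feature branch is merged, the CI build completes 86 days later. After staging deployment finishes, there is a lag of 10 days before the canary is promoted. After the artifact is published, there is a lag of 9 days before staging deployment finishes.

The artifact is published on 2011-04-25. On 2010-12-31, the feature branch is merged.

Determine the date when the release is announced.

The artifact is published: Apr 25, 2011.
Staging deployment finishes: Apr 25, 2011 + 9 days = May 4, 2011.
The canary is promoted: May 4, 2011 + 10 days = May 14, 2011.
The feature branch is merged: Dec 31, 2010.
The CI build completes: Dec 31, 2010 + 86 days = Mar 27, 2011.
Both prerequisites met — the canary is promoted (May 14, 2011), the CI build completes (Mar 27, 2011); the later is May 14, 2011.
The release is announced: May 14, 2011 + 9 days = May 23, 2011.

2011-05-23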